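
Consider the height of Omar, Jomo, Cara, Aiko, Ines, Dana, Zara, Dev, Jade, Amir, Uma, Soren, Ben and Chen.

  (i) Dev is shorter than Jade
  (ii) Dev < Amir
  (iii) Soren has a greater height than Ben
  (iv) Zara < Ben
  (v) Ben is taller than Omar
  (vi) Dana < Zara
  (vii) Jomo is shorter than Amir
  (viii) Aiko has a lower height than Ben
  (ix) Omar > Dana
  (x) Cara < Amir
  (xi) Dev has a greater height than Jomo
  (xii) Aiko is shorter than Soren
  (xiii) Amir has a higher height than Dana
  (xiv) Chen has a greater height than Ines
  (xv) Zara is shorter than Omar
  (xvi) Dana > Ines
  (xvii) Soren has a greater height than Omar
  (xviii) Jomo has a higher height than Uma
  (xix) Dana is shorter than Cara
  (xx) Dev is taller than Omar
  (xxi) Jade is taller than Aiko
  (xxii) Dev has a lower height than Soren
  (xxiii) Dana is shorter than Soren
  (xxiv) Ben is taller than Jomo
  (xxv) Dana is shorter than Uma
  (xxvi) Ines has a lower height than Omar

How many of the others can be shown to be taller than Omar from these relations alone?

From Omar the given relations immediately reach Ben, Dev, Soren.
From those, Jade, Amir — 5 in total.
No other element is forced above Omar by the given relations, so the count is 5.

5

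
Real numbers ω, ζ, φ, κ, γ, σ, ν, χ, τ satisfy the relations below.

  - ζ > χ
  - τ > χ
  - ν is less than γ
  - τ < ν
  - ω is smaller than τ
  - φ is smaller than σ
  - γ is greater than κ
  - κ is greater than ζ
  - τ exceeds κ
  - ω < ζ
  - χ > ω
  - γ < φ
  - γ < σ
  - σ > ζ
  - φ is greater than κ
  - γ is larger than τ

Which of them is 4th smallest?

Piecing the relations together gives one ordering: ω < χ < ζ < κ < τ < ν < γ < φ < σ.
The 4th smallest is κ.

κ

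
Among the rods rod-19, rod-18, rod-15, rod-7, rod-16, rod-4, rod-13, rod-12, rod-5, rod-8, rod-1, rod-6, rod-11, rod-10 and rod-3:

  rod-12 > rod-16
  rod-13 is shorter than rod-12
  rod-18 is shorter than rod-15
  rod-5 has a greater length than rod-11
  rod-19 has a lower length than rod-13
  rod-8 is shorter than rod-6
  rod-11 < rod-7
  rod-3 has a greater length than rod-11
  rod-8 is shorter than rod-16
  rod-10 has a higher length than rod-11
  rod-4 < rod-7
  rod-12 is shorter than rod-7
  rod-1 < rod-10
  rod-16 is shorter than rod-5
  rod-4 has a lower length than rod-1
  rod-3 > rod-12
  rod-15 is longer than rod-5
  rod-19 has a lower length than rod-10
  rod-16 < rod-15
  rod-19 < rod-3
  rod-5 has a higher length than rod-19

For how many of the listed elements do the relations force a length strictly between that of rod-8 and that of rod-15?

Chaining upward from rod-8 reaches: rod-16, rod-5, rod-12, rod-3, rod-6, rod-7.
Chaining downward from rod-15 reaches: rod-18, rod-19, rod-16, rod-11, rod-5.
Strictly between rod-8 and rod-15 are those in both lists: rod-16, rod-5 — 2 elements.

2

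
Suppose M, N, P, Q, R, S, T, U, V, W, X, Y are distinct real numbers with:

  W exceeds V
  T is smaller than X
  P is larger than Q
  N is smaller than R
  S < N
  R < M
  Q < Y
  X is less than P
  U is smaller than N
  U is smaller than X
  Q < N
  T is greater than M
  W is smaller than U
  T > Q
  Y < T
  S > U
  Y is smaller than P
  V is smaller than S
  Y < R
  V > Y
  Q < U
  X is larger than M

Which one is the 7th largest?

Piecing the relations together gives one ordering: Q < Y < V < W < U < S < N < R < M < T < X < P.
Counting 7 from the largest end gives S.

S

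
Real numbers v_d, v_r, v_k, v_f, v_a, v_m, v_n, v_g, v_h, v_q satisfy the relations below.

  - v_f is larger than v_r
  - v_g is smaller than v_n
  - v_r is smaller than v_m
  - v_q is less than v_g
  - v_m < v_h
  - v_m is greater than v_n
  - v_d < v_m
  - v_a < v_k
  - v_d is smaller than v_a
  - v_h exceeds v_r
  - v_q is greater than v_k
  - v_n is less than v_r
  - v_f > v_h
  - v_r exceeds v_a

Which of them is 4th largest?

Piecing the relations together gives one ordering: v_d < v_a < v_k < v_q < v_g < v_n < v_r < v_m < v_h < v_f.
The 4th largest is v_r.

v_r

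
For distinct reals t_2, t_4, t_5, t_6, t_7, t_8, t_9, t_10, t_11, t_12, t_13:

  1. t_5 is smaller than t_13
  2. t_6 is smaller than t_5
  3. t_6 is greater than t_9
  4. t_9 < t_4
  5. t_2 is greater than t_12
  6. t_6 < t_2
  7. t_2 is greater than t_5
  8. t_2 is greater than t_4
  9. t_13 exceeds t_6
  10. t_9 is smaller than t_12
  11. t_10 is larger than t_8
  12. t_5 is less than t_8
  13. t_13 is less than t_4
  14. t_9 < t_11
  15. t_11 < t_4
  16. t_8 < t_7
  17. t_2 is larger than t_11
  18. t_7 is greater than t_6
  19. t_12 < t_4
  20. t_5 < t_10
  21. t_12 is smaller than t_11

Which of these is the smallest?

t_9

t_12 is not least since t_9 < t_12; t_6 is not least since t_9 < t_6; t_5 is not least since t_6 < t_5; t_11 is not least since t_9 < t_11; t_8 is not least since t_5 < t_8; t_13 is not least since t_5 < t_13; t_10 is not least since t_5 < t_10; t_4 is not least since t_9 < t_4; t_2 is not least since t_11 < t_2; t_7 is not least since t_8 < t_7.
Only t_9 has nothing below it, so t_9 is the smallest.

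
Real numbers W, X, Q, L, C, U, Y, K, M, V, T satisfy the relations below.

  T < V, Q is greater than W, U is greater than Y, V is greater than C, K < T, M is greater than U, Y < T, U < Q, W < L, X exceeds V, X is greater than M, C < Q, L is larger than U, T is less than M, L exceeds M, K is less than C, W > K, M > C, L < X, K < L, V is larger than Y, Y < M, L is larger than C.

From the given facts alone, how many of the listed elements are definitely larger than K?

8

From K the given relations immediately reach T, W, C, L.
From those, V, M, Q, X — 8 in total.
Nothing else is reachable above K; 8 in all.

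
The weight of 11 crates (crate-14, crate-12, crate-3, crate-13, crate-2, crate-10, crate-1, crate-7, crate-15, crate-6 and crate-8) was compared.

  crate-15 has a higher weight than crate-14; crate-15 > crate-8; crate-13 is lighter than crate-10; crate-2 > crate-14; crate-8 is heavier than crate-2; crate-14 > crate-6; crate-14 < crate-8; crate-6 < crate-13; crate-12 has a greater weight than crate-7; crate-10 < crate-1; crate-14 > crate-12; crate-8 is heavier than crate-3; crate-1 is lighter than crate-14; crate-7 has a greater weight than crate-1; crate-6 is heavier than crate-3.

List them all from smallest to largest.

Nothing is placed below crate-3, so it is least; from there crate-3 < crate-6; crate-6 < crate-13; crate-13 < crate-10; crate-10 < crate-1; crate-1 < crate-7; crate-7 < crate-12; crate-12 < crate-14; crate-14 < crate-2; crate-2 < crate-8; crate-8 < crate-15, each given directly.

crate-3 < crate-6 < crate-13 < crate-10 < crate-1 < crate-7 < crate-12 < crate-14 < crate-2 < crate-8 < crate-15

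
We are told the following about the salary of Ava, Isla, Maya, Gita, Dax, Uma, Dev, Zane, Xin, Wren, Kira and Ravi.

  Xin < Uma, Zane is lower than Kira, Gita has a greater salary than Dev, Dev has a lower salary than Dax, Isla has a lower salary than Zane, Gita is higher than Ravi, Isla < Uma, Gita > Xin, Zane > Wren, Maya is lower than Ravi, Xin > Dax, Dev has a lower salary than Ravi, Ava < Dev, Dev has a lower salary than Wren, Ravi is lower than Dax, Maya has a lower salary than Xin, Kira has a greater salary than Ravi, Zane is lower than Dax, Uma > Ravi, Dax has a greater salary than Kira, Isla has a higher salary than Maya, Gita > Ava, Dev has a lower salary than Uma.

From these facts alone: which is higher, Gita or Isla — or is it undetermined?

Gita

The relevant relations are Isla < Zane; Zane < Kira; Kira < Dax; Dax < Xin; Xin < Gita.
Together: Isla < Zane < Kira < Dax < Xin < Gita.
So Gita is higher.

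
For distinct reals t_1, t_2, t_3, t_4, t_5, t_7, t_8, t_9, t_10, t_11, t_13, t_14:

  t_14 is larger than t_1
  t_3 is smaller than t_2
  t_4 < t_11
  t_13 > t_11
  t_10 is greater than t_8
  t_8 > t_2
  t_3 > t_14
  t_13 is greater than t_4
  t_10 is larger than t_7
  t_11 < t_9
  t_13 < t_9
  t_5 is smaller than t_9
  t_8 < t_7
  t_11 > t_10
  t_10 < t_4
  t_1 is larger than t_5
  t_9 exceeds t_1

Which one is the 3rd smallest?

Piecing the relations together gives one ordering: t_5 < t_1 < t_14 < t_3 < t_2 < t_8 < t_7 < t_10 < t_4 < t_11 < t_13 < t_9.
Counting 3 from the smallest end gives t_14.

t_14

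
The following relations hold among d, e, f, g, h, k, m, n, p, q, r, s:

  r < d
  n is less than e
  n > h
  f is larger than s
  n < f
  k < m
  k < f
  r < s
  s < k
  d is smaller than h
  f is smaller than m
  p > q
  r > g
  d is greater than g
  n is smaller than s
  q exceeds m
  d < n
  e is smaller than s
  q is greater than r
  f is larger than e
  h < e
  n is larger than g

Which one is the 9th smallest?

f

Piecing the relations together gives one ordering: g < r < d < h < n < e < s < k < f < m < q < p.
Counting 9 from the smallest end gives f.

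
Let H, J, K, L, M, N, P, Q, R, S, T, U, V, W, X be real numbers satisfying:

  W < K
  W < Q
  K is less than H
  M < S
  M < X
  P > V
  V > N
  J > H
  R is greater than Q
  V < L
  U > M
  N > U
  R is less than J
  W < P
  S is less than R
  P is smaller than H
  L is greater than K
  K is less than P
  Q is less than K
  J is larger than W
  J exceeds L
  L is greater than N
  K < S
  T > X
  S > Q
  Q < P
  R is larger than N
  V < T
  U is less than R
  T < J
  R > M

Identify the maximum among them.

J

Chaining downward from J: directly below it, W, T, H, L, R; then Q, K, M, U, N, X, V, P, S.
That covers every other element, and nothing is given above J, so J is the maximum.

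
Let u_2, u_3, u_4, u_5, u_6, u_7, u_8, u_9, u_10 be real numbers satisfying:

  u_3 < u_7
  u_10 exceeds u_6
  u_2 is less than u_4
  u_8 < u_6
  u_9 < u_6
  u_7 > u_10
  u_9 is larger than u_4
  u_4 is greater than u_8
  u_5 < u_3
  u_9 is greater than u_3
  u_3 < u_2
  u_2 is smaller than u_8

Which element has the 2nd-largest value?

u_10

Chaining the given pairs: u_5 < u_3 < u_2 < u_8 < u_4 < u_9 < u_6 < u_10 < u_7.
Counting 2 from the largest end gives u_10.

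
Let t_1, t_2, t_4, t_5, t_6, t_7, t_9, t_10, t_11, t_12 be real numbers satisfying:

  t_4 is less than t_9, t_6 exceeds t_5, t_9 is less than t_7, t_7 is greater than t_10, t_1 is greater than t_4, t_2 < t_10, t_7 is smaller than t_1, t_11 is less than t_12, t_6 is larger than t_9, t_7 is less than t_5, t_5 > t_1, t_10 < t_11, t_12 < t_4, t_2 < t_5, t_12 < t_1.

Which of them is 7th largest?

t_12

The consecutive relations fix a unique order: t_2 < t_10 < t_11 < t_12 < t_4 < t_9 < t_7 < t_1 < t_5 < t_6.
The 7th largest is t_12.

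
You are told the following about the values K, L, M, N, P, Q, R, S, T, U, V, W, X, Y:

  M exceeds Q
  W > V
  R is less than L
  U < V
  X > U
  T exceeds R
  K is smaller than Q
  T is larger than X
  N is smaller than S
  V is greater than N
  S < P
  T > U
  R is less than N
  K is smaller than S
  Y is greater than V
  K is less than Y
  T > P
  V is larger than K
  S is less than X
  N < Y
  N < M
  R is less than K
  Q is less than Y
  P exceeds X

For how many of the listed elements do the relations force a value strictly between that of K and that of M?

1

The relations place K below M. An element lies strictly between them when it is forced above K and also forced below M.
Above K: {S, V, Q, Y, X, W, P, T}. Below M: {R, N, Q}.
Intersection: {Q} — 1.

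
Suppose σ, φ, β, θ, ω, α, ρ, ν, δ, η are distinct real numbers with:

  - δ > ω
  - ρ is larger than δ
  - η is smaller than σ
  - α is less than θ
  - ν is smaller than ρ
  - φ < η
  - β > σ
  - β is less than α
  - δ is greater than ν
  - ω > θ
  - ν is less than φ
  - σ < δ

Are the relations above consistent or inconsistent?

Every relation is compatible with ν < φ < η < σ < β < α < θ < ω < δ < ρ; the set is consistent.

consistent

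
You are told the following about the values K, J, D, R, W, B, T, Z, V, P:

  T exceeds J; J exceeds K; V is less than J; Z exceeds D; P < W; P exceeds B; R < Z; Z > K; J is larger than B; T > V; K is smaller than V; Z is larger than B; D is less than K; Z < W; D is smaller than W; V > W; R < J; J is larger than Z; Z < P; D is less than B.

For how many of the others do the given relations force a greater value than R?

Directly above R: Z, J.
One step further: P, W, T (5 so far).
One step further: V (6 so far).
Nothing else is reachable above R; 6 in all.

6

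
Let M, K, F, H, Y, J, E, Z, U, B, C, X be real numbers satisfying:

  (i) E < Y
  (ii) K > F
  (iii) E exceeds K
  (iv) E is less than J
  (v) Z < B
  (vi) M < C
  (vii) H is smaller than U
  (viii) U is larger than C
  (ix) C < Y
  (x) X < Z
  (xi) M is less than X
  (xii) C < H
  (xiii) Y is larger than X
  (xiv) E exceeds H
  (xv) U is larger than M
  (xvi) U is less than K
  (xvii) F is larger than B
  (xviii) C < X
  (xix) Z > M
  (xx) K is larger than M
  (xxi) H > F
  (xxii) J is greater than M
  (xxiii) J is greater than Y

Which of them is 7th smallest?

Piecing the relations together gives one ordering: M < C < X < Z < B < F < H < U < K < E < Y < J.
The 7th smallest is H.

H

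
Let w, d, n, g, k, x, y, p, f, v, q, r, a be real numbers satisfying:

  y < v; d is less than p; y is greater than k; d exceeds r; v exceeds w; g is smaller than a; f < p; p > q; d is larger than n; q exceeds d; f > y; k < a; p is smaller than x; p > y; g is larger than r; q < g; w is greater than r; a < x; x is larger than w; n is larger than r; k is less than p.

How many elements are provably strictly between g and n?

2

Chaining upward from n reaches: d, q, a, p, x.
Chaining downward from g reaches: r, d, q.
Strictly between n and g are those in both lists: d, q — 2 elements.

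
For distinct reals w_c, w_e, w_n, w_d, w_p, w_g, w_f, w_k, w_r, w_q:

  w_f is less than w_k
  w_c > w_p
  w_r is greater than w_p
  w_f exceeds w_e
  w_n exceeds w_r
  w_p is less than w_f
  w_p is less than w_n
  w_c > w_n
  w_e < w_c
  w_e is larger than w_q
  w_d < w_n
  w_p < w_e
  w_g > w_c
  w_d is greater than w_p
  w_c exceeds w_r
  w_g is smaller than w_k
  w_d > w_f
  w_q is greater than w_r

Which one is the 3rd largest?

Piecing the relations together gives one ordering: w_p < w_r < w_q < w_e < w_f < w_d < w_n < w_c < w_g < w_k.
Counting 3 from the largest end gives w_c.

w_c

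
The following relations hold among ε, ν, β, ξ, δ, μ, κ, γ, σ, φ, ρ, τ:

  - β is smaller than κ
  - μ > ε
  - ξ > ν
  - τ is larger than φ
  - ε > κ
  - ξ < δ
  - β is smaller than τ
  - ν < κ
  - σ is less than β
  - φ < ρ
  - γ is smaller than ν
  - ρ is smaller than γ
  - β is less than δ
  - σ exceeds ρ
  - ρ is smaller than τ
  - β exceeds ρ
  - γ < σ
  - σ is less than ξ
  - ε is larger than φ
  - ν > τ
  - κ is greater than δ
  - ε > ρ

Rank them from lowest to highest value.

φ < ρ < γ < σ < β < τ < ν < ξ < δ < κ < ε < μ

Each adjacent pair is fixed by a given relation: φ < ρ; ρ < γ; γ < σ; σ < β; β < τ; τ < ν; ν < ξ; ξ < δ; δ < κ; κ < ε; ε < μ. Chaining them end to end gives the full order.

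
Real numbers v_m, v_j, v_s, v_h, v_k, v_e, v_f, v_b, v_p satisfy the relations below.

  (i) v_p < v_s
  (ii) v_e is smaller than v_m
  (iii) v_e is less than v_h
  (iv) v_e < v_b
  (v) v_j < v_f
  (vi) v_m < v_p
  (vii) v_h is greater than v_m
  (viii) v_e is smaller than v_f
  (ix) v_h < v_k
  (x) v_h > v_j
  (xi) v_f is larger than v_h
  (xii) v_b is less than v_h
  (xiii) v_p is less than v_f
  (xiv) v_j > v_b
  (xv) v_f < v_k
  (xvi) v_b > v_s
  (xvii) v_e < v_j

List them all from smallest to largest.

Each adjacent pair is fixed by a given relation: v_e < v_m; v_m < v_p; v_p < v_s; v_s < v_b; v_b < v_j; v_j < v_h; v_h < v_f; v_f < v_k. Chaining them end to end gives the full order.

v_e < v_m < v_p < v_s < v_b < v_j < v_h < v_f < v_k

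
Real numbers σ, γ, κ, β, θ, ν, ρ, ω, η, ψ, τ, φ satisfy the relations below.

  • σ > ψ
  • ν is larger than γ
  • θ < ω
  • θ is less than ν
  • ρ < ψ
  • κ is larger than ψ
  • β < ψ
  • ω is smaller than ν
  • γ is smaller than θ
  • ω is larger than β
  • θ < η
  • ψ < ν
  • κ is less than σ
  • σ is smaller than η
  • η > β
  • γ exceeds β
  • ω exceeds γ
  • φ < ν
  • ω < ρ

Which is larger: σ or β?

σ

Chaining the given relations: β < γ < θ < ω < ρ < ψ < κ < σ.
So β < σ; σ is the larger of the two.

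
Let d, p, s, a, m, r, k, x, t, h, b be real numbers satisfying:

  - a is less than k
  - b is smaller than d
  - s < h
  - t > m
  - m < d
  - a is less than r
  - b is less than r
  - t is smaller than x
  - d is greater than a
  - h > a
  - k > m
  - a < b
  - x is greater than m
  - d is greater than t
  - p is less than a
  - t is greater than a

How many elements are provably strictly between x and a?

The relations place a below x. An element lies strictly between them when it is forced above a and also forced below x.
Above a: {b, r, h, t, d, k}. Below x: {p, m, t}.
Intersection: {t} — 1.

1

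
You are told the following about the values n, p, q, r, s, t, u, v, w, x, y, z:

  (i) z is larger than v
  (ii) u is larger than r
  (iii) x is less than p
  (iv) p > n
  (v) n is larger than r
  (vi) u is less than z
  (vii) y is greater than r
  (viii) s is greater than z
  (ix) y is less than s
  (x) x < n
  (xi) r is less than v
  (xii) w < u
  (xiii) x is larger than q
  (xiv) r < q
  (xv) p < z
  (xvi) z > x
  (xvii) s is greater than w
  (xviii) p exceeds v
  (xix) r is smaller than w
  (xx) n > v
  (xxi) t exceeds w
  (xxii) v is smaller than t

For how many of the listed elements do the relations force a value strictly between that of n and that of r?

Chaining upward from r reaches: v, w, q, t, x, y, u, p, z, s.
Chaining downward from n reaches: v, q, x.
Strictly between r and n are those in both lists: v, q, x — 3 elements.

3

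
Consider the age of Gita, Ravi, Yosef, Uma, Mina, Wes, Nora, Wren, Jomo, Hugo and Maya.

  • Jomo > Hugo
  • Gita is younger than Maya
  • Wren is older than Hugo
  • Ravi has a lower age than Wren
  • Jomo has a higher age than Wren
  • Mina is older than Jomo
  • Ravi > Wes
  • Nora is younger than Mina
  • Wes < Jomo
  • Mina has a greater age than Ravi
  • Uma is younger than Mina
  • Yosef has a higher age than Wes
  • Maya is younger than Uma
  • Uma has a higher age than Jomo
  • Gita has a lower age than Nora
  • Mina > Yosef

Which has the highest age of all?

Chaining downward from Mina: directly below it, Ravi, Yosef, Jomo, Uma, Nora; then Wes, Gita, Maya, Hugo, Wren.
That covers every other element, and nothing is given above Mina, so Mina is the highest age.

Mina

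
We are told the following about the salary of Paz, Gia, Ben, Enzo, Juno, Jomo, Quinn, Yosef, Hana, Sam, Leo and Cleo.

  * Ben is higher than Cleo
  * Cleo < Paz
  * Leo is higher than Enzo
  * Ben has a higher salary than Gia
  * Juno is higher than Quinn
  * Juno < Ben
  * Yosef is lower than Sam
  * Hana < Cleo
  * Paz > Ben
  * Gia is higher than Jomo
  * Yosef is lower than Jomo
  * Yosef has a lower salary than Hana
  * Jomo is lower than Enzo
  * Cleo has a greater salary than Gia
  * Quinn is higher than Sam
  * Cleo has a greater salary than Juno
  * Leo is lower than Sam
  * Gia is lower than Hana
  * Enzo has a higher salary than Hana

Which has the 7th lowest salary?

Piecing the relations together gives one ordering: Yosef < Jomo < Gia < Hana < Enzo < Leo < Sam < Quinn < Juno < Cleo < Ben < Paz.
The 7th smallest is Sam.

Sam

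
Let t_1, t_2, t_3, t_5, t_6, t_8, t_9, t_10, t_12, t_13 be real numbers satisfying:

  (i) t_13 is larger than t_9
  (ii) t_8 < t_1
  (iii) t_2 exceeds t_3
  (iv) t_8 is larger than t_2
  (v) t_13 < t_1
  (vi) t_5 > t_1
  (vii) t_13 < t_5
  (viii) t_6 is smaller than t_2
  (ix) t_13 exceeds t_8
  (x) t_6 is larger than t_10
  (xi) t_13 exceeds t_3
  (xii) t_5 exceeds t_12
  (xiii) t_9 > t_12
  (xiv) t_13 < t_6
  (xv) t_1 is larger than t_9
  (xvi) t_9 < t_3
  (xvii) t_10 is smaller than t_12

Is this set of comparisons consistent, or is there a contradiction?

inconsistent

We have t_8 < t_13 stated directly, yet also t_13 < t_6 < t_2 < t_8 by chaining the others — so t_13 < t_8. Contradiction.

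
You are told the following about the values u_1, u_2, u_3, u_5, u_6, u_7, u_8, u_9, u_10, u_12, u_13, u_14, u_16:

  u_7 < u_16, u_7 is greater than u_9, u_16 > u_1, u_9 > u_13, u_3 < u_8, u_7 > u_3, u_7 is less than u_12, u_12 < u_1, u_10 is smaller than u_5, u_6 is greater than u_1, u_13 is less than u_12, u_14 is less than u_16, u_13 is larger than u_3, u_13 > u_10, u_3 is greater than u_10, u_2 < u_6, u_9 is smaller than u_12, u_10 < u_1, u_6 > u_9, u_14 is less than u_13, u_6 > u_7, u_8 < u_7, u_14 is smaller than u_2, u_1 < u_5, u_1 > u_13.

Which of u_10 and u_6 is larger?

u_6

u_10 < u_3 and u_3 < u_13 give u_10 < u_13.
Then u_13 < u_9 extends the chain to u_9.
With u_9 < u_12: u_10 < u_3 < u_13 < u_9 < u_12.
With u_12 < u_1: u_10 < u_3 < u_13 < u_9 < u_12 < u_1.
Then u_1 < u_6 extends the chain to u_6.
So u_10 < u_6; u_6 is the larger of the two.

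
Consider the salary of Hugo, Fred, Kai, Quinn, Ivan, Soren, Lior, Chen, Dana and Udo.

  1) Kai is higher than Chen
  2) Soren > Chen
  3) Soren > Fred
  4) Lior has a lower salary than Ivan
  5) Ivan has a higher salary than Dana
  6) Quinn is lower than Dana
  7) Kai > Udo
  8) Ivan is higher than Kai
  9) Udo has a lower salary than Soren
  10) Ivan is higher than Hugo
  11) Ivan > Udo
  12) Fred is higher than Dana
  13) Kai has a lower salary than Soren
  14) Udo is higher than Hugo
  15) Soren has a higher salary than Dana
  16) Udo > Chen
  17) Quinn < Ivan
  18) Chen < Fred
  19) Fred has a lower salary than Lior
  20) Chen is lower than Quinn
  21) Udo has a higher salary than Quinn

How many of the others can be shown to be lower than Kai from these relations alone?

4

Directly below Kai: Chen, Udo.
One step further: Quinn, Hugo (4 so far).
No other element is forced below Kai by the given relations, so the count is 4.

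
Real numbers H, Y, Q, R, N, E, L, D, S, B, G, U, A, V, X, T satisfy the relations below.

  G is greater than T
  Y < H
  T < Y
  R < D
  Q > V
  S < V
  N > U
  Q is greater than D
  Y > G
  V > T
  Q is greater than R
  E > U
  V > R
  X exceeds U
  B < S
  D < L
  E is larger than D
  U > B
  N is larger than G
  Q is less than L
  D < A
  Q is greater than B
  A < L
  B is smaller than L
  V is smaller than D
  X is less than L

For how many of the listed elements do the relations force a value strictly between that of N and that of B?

The relations place B below N. An element lies strictly between them when it is forced above B and also forced below N.
Above B: {U, X, S, V, D, Q, E, A, L}. Below N: {T, G, U}.
Intersection: {U} — 1.

1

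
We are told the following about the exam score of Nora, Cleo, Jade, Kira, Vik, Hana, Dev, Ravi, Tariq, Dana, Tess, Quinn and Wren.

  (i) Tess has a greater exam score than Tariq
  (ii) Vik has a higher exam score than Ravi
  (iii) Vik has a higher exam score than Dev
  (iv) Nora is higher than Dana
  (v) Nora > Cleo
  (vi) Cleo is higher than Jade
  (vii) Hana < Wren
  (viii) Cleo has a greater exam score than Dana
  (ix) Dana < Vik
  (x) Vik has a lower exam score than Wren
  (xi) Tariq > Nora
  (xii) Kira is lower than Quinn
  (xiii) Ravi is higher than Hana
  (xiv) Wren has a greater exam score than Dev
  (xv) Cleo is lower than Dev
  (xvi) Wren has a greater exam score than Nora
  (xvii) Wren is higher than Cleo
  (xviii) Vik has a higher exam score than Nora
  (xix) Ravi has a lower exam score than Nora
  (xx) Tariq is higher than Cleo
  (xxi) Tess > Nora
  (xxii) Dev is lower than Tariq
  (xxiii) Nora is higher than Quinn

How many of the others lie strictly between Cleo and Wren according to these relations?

3

Chaining upward from Cleo reaches: Dev, Nora, Tariq, Vik, Tess.
Chaining downward from Wren reaches: Jade, Dana, Hana, Kira, Quinn, Ravi, Dev, Nora, Vik.
Strictly between Cleo and Wren are those in both lists: Dev, Nora, Vik — 3 elements.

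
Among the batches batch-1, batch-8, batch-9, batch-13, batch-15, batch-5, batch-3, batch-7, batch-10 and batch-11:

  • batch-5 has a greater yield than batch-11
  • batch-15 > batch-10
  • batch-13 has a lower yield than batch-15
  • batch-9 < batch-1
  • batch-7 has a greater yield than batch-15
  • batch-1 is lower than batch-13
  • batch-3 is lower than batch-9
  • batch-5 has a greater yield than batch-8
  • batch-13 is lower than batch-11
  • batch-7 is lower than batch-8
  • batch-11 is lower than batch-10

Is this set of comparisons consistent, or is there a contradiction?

Every relation is compatible with batch-3 < batch-9 < batch-1 < batch-13 < batch-11 < batch-10 < batch-15 < batch-7 < batch-8 < batch-5; the set is consistent.

consistent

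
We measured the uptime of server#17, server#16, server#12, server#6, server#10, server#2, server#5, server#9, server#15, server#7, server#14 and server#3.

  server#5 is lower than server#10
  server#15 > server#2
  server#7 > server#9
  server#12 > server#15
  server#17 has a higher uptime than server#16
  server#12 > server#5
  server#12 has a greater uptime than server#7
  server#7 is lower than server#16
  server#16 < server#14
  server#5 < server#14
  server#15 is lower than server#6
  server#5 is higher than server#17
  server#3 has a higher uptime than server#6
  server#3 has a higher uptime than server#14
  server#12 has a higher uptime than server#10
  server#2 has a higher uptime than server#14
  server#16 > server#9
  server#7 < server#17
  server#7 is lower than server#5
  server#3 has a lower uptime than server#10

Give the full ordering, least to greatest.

The consecutive links are each given: server#9 < server#7; server#7 < server#16; server#16 < server#17; server#17 < server#5; server#5 < server#14; server#14 < server#2; server#2 < server#15; server#15 < server#6; server#6 < server#3; server#3 < server#10; server#10 < server#12.

server#9 < server#7 < server#16 < server#17 < server#5 < server#14 < server#2 < server#15 < server#6 < server#3 < server#10 < server#12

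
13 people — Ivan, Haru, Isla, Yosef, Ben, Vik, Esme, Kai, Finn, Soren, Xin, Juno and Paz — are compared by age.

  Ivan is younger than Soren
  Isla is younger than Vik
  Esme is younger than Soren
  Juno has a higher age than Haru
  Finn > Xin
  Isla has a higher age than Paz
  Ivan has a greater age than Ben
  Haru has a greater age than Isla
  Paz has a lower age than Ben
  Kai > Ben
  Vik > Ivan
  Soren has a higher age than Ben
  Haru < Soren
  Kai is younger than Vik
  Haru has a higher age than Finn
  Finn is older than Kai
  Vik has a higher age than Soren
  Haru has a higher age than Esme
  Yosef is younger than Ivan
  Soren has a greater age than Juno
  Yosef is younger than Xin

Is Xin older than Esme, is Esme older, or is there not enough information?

Following every chain through Xin: above Xin we get Finn, Haru, Juno, Soren, Vik; below Xin we get Yosef.
Esme is not reached, and no chain runs the other way from Esme to Xin.
So the given relations leave the order of Xin and Esme undetermined.

undetermined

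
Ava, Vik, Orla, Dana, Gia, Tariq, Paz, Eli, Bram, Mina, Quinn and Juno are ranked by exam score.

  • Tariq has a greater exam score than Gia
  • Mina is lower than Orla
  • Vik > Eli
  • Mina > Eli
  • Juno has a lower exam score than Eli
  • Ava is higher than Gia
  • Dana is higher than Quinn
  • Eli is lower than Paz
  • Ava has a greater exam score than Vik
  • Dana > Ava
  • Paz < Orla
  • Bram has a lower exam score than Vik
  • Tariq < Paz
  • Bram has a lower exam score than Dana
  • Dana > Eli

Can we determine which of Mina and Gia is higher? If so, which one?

undetermined

Following every chain through Gia: above Gia we get Tariq, Paz, Orla, Ava, Dana.
Mina is not reached, and no chain runs the other way from Mina to Gia.
So the given relations leave the order of Gia and Mina undetermined.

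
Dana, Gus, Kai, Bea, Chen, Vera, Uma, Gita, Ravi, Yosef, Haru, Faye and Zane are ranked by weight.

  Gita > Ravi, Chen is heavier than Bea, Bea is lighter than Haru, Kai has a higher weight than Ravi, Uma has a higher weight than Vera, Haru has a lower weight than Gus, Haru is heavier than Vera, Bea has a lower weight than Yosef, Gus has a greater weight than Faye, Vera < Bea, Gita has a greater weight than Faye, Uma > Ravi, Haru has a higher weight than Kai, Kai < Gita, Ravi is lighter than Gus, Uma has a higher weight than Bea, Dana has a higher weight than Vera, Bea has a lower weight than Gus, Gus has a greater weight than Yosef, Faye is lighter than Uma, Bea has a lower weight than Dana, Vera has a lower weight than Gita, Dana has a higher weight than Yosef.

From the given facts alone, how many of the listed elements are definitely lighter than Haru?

The elements the relations force below Haru are Vera, Ravi, Bea, Kai — no chain reaches any other.
That is 4.

4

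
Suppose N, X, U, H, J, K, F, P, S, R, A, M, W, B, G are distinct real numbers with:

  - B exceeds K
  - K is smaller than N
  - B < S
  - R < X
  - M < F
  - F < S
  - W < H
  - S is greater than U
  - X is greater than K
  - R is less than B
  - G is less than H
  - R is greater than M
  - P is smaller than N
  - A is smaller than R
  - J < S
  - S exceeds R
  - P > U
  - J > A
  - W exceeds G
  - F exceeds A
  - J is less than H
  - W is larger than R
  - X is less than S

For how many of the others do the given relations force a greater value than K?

4

The elements the relations force above K are X, B, N, S — no chain reaches any other.
That is 4.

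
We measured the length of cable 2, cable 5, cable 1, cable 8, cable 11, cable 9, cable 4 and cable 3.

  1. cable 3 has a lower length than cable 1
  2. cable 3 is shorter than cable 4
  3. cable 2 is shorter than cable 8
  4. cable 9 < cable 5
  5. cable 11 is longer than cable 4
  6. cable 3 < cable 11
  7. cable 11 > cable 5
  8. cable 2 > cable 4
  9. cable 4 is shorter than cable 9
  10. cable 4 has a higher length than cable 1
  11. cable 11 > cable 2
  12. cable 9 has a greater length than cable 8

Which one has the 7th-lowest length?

Chaining the given pairs: cable 3 < cable 1 < cable 4 < cable 2 < cable 8 < cable 9 < cable 5 < cable 11.
The 7th smallest is cable 5.

cable 5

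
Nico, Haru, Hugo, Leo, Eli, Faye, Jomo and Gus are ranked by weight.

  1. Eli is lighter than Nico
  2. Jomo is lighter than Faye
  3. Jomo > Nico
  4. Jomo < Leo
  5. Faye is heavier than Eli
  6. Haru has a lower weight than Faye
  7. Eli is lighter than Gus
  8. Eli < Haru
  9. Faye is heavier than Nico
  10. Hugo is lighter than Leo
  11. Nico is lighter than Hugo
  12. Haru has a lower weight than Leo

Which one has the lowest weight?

Nico is not least since Eli < Nico; Hugo is not least since Nico < Hugo; Jomo is not least since Nico < Jomo; Haru is not least since Eli < Haru; Gus is not least since Eli < Gus; Faye is not least since Haru < Faye; Leo is not least since Hugo < Leo.
Only Eli has nothing below it, so Eli is the lowest weight.

Eli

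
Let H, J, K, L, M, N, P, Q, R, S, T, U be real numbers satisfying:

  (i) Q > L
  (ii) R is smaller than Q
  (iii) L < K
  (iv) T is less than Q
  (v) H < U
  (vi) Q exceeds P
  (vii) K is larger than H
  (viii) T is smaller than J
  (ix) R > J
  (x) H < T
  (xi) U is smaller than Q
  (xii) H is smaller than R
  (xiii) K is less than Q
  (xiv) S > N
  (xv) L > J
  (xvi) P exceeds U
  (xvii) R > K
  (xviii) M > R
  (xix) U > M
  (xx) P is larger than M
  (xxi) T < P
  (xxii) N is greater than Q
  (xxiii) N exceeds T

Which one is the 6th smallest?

Chaining the given pairs: H < T < J < L < K < R < M < U < P < Q < N < S.
Counting 6 from the smallest end gives R.

R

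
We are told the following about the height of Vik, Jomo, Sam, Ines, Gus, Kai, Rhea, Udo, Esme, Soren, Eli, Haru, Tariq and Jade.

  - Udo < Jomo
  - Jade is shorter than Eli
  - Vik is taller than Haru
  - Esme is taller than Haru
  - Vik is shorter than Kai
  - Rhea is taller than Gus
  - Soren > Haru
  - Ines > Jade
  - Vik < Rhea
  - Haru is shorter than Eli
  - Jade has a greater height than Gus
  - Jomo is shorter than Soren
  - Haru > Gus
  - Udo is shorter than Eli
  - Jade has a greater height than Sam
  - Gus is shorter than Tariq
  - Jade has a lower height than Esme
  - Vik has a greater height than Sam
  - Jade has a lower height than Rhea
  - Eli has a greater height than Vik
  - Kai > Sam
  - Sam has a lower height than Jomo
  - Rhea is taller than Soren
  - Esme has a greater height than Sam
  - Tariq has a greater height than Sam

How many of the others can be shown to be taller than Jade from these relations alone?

4

Directly above Jade: Eli, Esme, Ines, Rhea.
No other element is forced above Jade by the given relations, so the count is 4.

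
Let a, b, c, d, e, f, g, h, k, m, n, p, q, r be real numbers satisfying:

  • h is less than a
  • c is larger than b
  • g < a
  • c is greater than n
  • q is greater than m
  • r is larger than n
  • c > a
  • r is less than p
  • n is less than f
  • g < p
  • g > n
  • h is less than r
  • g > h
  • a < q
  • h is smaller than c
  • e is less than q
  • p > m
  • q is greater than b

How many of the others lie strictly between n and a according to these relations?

The relations place n below a. An element lies strictly between them when it is forced above n and also forced below a.
Above n: {r, g, f, p, c, q}. Below a: {h, g}.
Intersection: {g} — 1.

1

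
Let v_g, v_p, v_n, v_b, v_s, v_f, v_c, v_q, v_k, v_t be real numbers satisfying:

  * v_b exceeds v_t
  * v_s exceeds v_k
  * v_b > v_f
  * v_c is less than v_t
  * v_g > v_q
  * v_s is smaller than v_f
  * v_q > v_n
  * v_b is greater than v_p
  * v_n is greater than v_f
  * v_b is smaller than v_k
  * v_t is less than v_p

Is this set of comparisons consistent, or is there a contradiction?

inconsistent

Chaining the given relations yields v_b < v_k < v_s < v_f, so v_b < v_f. But one relation states v_f < v_b. These cannot both hold.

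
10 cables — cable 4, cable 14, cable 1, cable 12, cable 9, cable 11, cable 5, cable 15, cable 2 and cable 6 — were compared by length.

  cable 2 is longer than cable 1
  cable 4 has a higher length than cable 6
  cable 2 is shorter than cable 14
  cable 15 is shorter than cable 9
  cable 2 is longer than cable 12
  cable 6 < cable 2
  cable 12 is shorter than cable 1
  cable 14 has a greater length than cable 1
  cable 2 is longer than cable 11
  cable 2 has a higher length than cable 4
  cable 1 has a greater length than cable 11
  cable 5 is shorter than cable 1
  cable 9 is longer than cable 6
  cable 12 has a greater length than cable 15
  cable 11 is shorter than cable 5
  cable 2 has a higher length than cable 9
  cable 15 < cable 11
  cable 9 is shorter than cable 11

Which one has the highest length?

cable 15 is not greatest since cable 15 < cable 11; cable 6 is not greatest since cable 6 < cable 9; cable 9 is not greatest since cable 9 < cable 11; cable 12 is not greatest since cable 12 < cable 2; cable 11 is not greatest since cable 11 < cable 1; cable 5 is not greatest since cable 5 < cable 1; cable 1 is not greatest since cable 1 < cable 2; cable 4 is not greatest since cable 4 < cable 2; cable 2 is not greatest since cable 2 < cable 14.
Only cable 14 has nothing above it, so cable 14 is the highest length.

cable 14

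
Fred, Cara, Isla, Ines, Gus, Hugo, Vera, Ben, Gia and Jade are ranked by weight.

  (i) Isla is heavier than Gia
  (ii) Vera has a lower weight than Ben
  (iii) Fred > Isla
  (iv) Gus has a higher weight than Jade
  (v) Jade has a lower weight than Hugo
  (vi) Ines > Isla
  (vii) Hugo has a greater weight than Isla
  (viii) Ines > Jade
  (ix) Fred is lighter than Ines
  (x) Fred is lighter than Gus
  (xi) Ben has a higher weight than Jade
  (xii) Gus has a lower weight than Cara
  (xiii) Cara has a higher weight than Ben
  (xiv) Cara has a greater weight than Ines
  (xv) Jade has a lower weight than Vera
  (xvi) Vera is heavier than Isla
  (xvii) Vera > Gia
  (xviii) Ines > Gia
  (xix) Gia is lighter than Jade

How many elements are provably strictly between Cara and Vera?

The relations place Vera below Cara. An element lies strictly between them when it is forced above Vera and also forced below Cara.
Above Vera: {Ben}. Below Cara: {Gia, Jade, Isla, Fred, Ben, Ines, Gus}.
Intersection: {Ben} — 1.

1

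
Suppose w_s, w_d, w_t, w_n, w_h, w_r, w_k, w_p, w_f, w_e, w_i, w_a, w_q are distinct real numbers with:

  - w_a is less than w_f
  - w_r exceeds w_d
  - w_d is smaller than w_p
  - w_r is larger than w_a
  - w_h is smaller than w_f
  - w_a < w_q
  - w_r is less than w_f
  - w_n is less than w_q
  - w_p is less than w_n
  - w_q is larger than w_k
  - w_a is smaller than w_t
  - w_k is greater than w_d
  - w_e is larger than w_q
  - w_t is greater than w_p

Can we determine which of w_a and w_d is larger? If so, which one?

Following every chain through w_d: above w_d we get w_p, w_k, w_n, w_r, w_t, w_q, w_e, w_f.
w_a is not reached, and no chain runs the other way from w_a to w_d.
So the given relations leave the order of w_d and w_a undetermined.

undetermined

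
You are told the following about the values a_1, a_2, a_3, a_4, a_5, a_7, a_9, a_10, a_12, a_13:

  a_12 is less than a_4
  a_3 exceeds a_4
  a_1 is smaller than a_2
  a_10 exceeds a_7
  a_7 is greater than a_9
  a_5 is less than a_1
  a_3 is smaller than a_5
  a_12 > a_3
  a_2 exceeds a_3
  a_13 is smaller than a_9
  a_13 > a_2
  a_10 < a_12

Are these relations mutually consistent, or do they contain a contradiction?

inconsistent

We have a_12 < a_4 stated directly, yet also a_4 < a_3 < a_5 < a_1 < a_2 < a_13 < a_9 < a_7 < a_10 < a_12 by chaining the others — so a_4 < a_12. Contradiction.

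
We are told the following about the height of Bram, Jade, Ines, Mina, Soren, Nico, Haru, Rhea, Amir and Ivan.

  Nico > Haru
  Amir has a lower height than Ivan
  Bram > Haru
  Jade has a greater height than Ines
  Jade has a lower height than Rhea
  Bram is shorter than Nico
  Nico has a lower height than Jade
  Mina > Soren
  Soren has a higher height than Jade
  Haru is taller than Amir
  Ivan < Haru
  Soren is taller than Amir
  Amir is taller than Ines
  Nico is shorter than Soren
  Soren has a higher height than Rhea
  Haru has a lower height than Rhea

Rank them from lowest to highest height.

Ines < Amir < Ivan < Haru < Bram < Nico < Jade < Rhea < Soren < Mina

Nothing is placed below Ines, so it is least; from there Ines < Amir; Amir < Ivan; Ivan < Haru; Haru < Bram; Bram < Nico; Nico < Jade; Jade < Rhea; Rhea < Soren; Soren < Mina, each given directly.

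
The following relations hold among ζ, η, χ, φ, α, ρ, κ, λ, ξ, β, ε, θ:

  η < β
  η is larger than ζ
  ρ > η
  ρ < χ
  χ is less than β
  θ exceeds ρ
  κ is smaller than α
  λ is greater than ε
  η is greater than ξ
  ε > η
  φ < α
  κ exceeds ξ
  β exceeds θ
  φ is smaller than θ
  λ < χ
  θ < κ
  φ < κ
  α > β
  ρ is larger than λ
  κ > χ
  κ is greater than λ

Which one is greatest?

α

ξ is not greatest since ξ < κ; φ is not greatest since φ < α; ζ is not greatest since ζ < η; η is not greatest since η < ε; ε is not greatest since ε < λ; λ is not greatest since λ < χ; ρ is not greatest since ρ < θ; χ is not greatest since χ < κ; θ is not greatest since θ < β; β is not greatest since β < α; κ is not greatest since κ < α.
Only α has nothing above it, so α is the greatest.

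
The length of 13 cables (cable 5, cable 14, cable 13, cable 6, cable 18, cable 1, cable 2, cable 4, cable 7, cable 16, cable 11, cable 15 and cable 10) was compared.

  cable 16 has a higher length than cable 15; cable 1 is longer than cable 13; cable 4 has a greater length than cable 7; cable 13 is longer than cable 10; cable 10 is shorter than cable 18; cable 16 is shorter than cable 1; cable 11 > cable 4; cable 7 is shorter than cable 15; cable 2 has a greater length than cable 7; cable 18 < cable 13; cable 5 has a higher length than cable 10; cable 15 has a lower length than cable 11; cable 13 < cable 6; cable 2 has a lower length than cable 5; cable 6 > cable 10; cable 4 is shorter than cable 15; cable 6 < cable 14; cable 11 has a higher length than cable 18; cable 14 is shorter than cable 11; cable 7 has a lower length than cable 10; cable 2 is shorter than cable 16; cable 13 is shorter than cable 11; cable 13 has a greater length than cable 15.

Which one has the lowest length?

cable 7

Chaining upward from cable 7: directly above it, cable 4, cable 15, cable 10, cable 2; then cable 18, cable 13, cable 5, cable 6, cable 16, cable 11; then cable 14, cable 1.
That covers every other element, and nothing is given below cable 7, so cable 7 is the lowest length.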